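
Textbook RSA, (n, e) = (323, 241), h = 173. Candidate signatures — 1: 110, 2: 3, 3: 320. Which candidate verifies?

2

Candidate 1: Squares mod 323: 110^1≡110, 110^2≡149, 110^4≡237, 110^8≡290, 110^16≡120, 110^32≡188, 110^64≡137, 110^128≡35; 241 = 128 + 64 + 32 + 16 + 1, so 110^241 ≡ 35·137·188·120·110 ≡ 127 (mod 323)
Candidate 2: Squares mod 323: 3^1≡3, 3^2≡9, 3^4≡81, 3^8≡101, 3^16≡188, 3^32≡137, 3^64≡35, 3^128≡256; 241 = 128 + 64 + 32 + 16 + 1, so 3^241 ≡ 256·35·137·188·3 ≡ 173 (mod 323)
  → matches h = 173
Candidate 3: Squares mod 323: 320^1≡320, 320^2≡9, 320^4≡81, 320^8≡101, 320^16≡188, 320^32≡137, 320^64≡35, 320^128≡256; 241 = 128 + 64 + 32 + 16 + 1, so 320^241 ≡ 256·35·137·188·320 ≡ 150 (mod 323)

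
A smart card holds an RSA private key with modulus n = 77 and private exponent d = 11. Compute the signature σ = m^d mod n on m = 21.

m^2 ≡ 21^2 = 441 ≡ 56
m^4 ≡ 56^2 = 3136 ≡ 56
m^8 ≡ 56^2 = 3136 ≡ 56
11 = 8 + 2 + 1, so m^11 ≡ 56·56·21 ≡ 21 (mod 77)

21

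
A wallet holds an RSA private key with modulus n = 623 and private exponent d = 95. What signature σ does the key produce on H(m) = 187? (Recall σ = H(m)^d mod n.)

(H(m))^2 ≡ 187^2 = 34969 ≡ 81
(H(m))^4 ≡ 81^2 = 6561 ≡ 331
(H(m))^8 ≡ 331^2 = 109561 ≡ 536
(H(m))^16 ≡ 536^2 = 287296 ≡ 93
(H(m))^32 ≡ 93^2 = 8649 ≡ 550
(H(m))^64 ≡ 550^2 = 302500 ≡ 345
95 = 64 + 16 + 8 + 4 + 2 + 1, so (H(m))^95 ≡ 345·93·536·331·81·187 ≡ 465 (mod 623)

465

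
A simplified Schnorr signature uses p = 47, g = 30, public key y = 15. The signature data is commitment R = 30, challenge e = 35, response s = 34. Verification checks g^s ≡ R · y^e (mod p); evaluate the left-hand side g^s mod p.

6

30^2 = 900 ≡ 7
30^4 ≡ 7^2 = 49 ≡ 2
30^8 ≡ 2^2 = 4
30^16 ≡ 4^2 = 16
30^32 ≡ 16^2 = 256 ≡ 21
34 = 32 + 2, so 30^34 ≡ 21·7 ≡ 6 (mod 47)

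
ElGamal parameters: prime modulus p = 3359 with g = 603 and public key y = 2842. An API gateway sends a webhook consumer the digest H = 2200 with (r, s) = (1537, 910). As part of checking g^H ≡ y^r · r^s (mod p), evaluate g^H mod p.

603^2 = 363609 ≡ 837
603^4 ≡ 837^2 = 700569 ≡ 1897
603^8 ≡ 1897^2 = 3598609 ≡ 1120
603^16 ≡ 1120^2 = 1254400 ≡ 1493
603^32 ≡ 1493^2 = 2229049 ≡ 2032
603^64 ≡ 2032^2 = 4129024 ≡ 813
603^128 ≡ 813^2 = 660969 ≡ 2605
603^256 ≡ 2605^2 = 6786025 ≡ 845
603^512 ≡ 845^2 = 714025 ≡ 1917
603^1024 ≡ 1917^2 = 3674889 ≡ 143
603^2048 ≡ 143^2 = 20449 ≡ 295
2200 = 2048 + 128 + 16 + 8, so 603^2200 ≡ 295·2605·1493·1120 ≡ 968 (mod 3359)

968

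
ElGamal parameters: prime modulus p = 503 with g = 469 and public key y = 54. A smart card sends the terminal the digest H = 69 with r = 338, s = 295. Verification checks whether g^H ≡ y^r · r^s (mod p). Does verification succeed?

Left side g^H mod p:
469^2 = 219961 ≡ 150
469^4 ≡ 150^2 = 22500 ≡ 368
469^8 ≡ 368^2 = 135424 ≡ 117
469^16 ≡ 117^2 = 13689 ≡ 108
469^32 ≡ 108^2 = 11664 ≡ 95
469^64 ≡ 95^2 = 9025 ≡ 474
69 = 64 + 4 + 1, so 469^69 ≡ 474·368·469 ≡ 185 (mod 503)
Right side y^r · r^s mod p:
54^2 = 2916 ≡ 401
54^4 ≡ 401^2 = 160801 ≡ 344
54^8 ≡ 344^2 = 118336 ≡ 131
54^16 ≡ 131^2 = 17161 ≡ 59
54^32 ≡ 59^2 = 3481 ≡ 463
54^64 ≡ 463^2 = 214369 ≡ 91
54^128 ≡ 91^2 = 8281 ≡ 233
54^256 ≡ 233^2 = 54289 ≡ 468
338 = 256 + 64 + 16 + 2, so 54^338 ≡ 468·91·59·401 ≡ 12 (mod 503)
338^2 = 114244 ≡ 63
338^4 ≡ 63^2 = 3969 ≡ 448
338^8 ≡ 448^2 = 200704 ≡ 7
338^16 ≡ 7^2 = 49
338^32 ≡ 49^2 = 2401 ≡ 389
338^64 ≡ 389^2 = 151321 ≡ 421
338^128 ≡ 421^2 = 177241 ≡ 185
338^256 ≡ 185^2 = 34225 ≡ 21
295 = 256 + 32 + 4 + 2 + 1, so 338^295 ≡ 21·389·448·63·338 ≡ 129 (mod 503)
12·129 = 1548 ≡ 39 (mod 503)
185 ≠ 39, so verification fails.

fails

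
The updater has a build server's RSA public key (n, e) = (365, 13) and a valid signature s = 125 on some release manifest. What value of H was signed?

240

s^2 ≡ 125^2 = 15625 ≡ 295
s^4 ≡ 295^2 = 87025 ≡ 155
s^8 ≡ 155^2 = 24025 ≡ 300
13 = 8 + 4 + 1, so s^13 ≡ 300·155·125 ≡ 240 (mod 365)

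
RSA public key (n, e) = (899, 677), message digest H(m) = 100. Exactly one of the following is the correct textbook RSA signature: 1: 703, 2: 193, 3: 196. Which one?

3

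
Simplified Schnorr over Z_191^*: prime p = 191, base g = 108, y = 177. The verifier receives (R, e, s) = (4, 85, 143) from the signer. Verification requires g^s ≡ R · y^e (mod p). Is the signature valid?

g^s mod p:
108^143 mod 191 = 144
R · y^e mod p:
177^85 mod 191 = 36
4·36 = 144 ≡ 144 (mod 191)
144 ≡ 144 (mod 191); signature holds.

valid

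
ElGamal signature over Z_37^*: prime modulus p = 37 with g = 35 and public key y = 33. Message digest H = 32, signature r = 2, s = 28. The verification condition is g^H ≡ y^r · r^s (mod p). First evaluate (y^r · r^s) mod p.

7

Squares mod 37: 33^1≡33, 33^2≡16
33^2 ≡ 16 (mod 37)
Squares mod 37: 2^1≡2, 2^2≡4, 2^4≡16, 2^8≡34, 2^16≡9
28 = 16 + 8 + 4, so 2^28 ≡ 9·34·16 ≡ 12 (mod 37)
y^r · r^s ≡ 16·12 = 192 ≡ 7 (mod 37)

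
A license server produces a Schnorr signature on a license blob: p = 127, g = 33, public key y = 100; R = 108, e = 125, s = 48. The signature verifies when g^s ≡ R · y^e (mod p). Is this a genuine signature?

g^s mod p:
33^2 = 1089 ≡ 73
33^4 ≡ 73^2 = 5329 ≡ 122
33^8 ≡ 122^2 = 14884 ≡ 25
33^16 ≡ 25^2 = 625 ≡ 117
33^32 ≡ 117^2 = 13689 ≡ 100
48 = 32 + 16, so 33^48 ≡ 100·117 ≡ 16 (mod 127)
R · y^e mod p:
100^2 = 10000 ≡ 94
100^4 ≡ 94^2 = 8836 ≡ 73
100^8 ≡ 73^2 = 5329 ≡ 122
100^16 ≡ 122^2 = 14884 ≡ 25
100^32 ≡ 25^2 = 625 ≡ 117
100^64 ≡ 117^2 = 13689 ≡ 100
125 = 64 + 32 + 16 + 8 + 4 + 1, so 100^125 ≡ 100·117·25·122·73·100 ≡ 47 (mod 127)
108·47 = 5076 ≡ 123 (mod 127)
16 ≠ 123; the check fails.

forged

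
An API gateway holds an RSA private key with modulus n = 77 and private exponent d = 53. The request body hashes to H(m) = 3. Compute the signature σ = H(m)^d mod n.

5

(H(m))^2 ≡ 3^2 = 9
(H(m))^4 ≡ 9^2 = 81 ≡ 4
(H(m))^8 ≡ 4^2 = 16
(H(m))^16 ≡ 16^2 = 256 ≡ 25
(H(m))^32 ≡ 25^2 = 625 ≡ 9
53 = 32 + 16 + 4 + 1, so (H(m))^53 ≡ 9·25·4·3 ≡ 5 (mod 77)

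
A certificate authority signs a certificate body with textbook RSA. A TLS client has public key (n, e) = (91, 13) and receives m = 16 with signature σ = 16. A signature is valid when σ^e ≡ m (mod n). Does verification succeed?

σ^2 ≡ 16^2 = 256 ≡ 74
σ^4 ≡ 74^2 = 5476 ≡ 16
σ^8 ≡ 16^2 = 256 ≡ 74
13 = 8 + 4 + 1, so σ^13 ≡ 74·16·16 ≡ 16 (mod 91)
16 = m, so the signature checks out.

passes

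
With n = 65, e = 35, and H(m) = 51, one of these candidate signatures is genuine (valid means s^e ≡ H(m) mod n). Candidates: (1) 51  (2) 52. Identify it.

1

Candidate 1: 51^2 = 2601 ≡ 1; 51^4 ≡ 1^2 = 1; 51^8 ≡ 1^2 = 1; 51^16 ≡ 1^2 = 1; 51^32 ≡ 1^2 = 1; 35 = 32 + 2 + 1, so 51^35 ≡ 1·1·51 ≡ 51 (mod 65)
  → matches H(m) = 51
Candidate 2: 52^2 = 2704 ≡ 39; 52^4 ≡ 39^2 = 1521 ≡ 26; 52^8 ≡ 26^2 = 676 ≡ 26; 52^16 ≡ 26^2 = 676 ≡ 26; 52^32 ≡ 26^2 = 676 ≡ 26; 35 = 32 + 2 + 1, so 52^35 ≡ 26·39·52 ≡ 13 (mod 65)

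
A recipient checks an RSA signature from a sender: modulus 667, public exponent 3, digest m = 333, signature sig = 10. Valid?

yes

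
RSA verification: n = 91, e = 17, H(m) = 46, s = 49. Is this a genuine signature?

s^2 ≡ 49^2 = 2401 ≡ 35
s^4 ≡ 35^2 = 1225 ≡ 42
s^8 ≡ 42^2 = 1764 ≡ 35
s^16 ≡ 35^2 = 1225 ≡ 42
17 = 16 + 1, so s^17 ≡ 42·49 ≡ 56 (mod 91)
The recovered value 56 does not match the digest 46.

forged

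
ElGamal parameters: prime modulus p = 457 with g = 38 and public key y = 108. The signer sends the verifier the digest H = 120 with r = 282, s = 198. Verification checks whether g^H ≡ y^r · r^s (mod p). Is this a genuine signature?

Left side g^H mod p:
38^2 = 1444 ≡ 73
38^4 ≡ 73^2 = 5329 ≡ 302
38^8 ≡ 302^2 = 91204 ≡ 261
38^16 ≡ 261^2 = 68121 ≡ 28
38^32 ≡ 28^2 = 784 ≡ 327
38^64 ≡ 327^2 = 106929 ≡ 448
120 = 64 + 32 + 16 + 8, so 38^120 ≡ 448·327·28·261 ≡ 347 (mod 457)
Right side y^r · r^s mod p:
108^2 = 11664 ≡ 239
108^4 ≡ 239^2 = 57121 ≡ 453
108^8 ≡ 453^2 = 205209 ≡ 16
108^16 ≡ 16^2 = 256
108^32 ≡ 256^2 = 65536 ≡ 185
108^64 ≡ 185^2 = 34225 ≡ 407
108^128 ≡ 407^2 = 165649 ≡ 215
108^256 ≡ 215^2 = 46225 ≡ 68
282 = 256 + 16 + 8 + 2, so 108^282 ≡ 68·256·16·239 ≡ 201 (mod 457)
282^2 = 79524 ≡ 6
282^4 ≡ 6^2 = 36
282^8 ≡ 36^2 = 1296 ≡ 382
282^16 ≡ 382^2 = 145924 ≡ 141
282^32 ≡ 141^2 = 19881 ≡ 230
282^64 ≡ 230^2 = 52900 ≡ 345
282^128 ≡ 345^2 = 119025 ≡ 205
198 = 128 + 64 + 4 + 2, so 282^198 ≡ 205·345·36·6 ≡ 4 (mod 457)
201·4 = 804 ≡ 347 (mod 457)
347 ≡ 347 (mod 457), so the signature is genuine.

genuine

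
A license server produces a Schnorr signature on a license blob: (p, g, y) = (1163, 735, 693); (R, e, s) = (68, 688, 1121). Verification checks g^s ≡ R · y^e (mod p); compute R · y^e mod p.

Squares mod 1163: 693^1≡693, 693^2≡1093, 693^4≡248, 693^8≡1028, 693^16≡780, 693^32≡151, 693^64≡704, 693^128≡178, 693^256≡283, 693^512≡1005
688 = 512 + 128 + 32 + 16, so 693^688 ≡ 1005·178·151·780 ≡ 250 (mod 1163)
R · y^e ≡ 68·250 = 17000 ≡ 718 (mod 1163)

718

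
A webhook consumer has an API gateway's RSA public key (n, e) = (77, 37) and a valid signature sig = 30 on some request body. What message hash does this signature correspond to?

sig^2 ≡ 30^2 = 900 ≡ 53
sig^4 ≡ 53^2 = 2809 ≡ 37
sig^8 ≡ 37^2 = 1369 ≡ 60
sig^16 ≡ 60^2 = 3600 ≡ 58
sig^32 ≡ 58^2 = 3364 ≡ 53
37 = 32 + 4 + 1, so sig^37 ≡ 53·37·30 ≡ 2 (mod 77)

2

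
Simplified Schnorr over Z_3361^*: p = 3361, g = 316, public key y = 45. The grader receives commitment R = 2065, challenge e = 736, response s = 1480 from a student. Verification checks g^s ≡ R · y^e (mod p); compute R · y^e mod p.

45^2 = 2025
45^4 ≡ 2025^2 = 4100625 ≡ 205
45^8 ≡ 205^2 = 42025 ≡ 1693
45^16 ≡ 1693^2 = 2866249 ≡ 2677
45^32 ≡ 2677^2 = 7166329 ≡ 677
45^64 ≡ 677^2 = 458329 ≡ 1233
45^128 ≡ 1233^2 = 1520289 ≡ 1117
45^256 ≡ 1117^2 = 1247689 ≡ 758
45^512 ≡ 758^2 = 574564 ≡ 3194
736 = 512 + 128 + 64 + 32, so 45^736 ≡ 3194·1117·1233·677 ≡ 796 (mod 3361)
R · y^e ≡ 2065·796 = 1643740 ≡ 211 (mod 3361)

211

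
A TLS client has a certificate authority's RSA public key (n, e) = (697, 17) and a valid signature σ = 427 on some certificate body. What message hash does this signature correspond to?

580

σ^17 mod 697 = 580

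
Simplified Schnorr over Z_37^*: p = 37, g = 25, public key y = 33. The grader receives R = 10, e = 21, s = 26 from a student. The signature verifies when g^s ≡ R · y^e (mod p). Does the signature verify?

does not verify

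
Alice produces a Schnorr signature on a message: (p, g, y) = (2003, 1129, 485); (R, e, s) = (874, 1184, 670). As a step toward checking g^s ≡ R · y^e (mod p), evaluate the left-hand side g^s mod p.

1257

1129^670 mod 2003 = 1257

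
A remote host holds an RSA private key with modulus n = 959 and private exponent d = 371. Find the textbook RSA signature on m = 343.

m^2 ≡ 343^2 = 117649 ≡ 651
m^4 ≡ 651^2 = 423801 ≡ 882
m^8 ≡ 882^2 = 777924 ≡ 175
m^16 ≡ 175^2 = 30625 ≡ 896
m^32 ≡ 896^2 = 802816 ≡ 133
m^64 ≡ 133^2 = 17689 ≡ 427
m^128 ≡ 427^2 = 182329 ≡ 119
m^256 ≡ 119^2 = 14161 ≡ 735
371 = 256 + 64 + 32 + 16 + 2 + 1, so m^371 ≡ 735·427·133·896·651·343 ≡ 266 (mod 959)

266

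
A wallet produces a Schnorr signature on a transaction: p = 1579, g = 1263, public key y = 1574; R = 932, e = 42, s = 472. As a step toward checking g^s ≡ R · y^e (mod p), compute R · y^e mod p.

1574^2 = 2477476 ≡ 25
1574^4 ≡ 25^2 = 625
1574^8 ≡ 625^2 = 390625 ≡ 612
1574^16 ≡ 612^2 = 374544 ≡ 321
1574^32 ≡ 321^2 = 103041 ≡ 406
42 = 32 + 8 + 2, so 1574^42 ≡ 406·612·25 ≡ 14 (mod 1579)
R · y^e ≡ 932·14 = 13048 ≡ 416 (mod 1579)

416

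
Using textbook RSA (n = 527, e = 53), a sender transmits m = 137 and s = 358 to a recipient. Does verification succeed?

Squares mod 527: s^1≡358, s^2≡103, s^4≡69, s^8≡18, s^16≡324, s^32≡103
53 = 32 + 16 + 4 + 1, so s^53 ≡ 103·324·69·358 ≡ 137 (mod 527)
s^53 mod 527 = 137 matches m.

passes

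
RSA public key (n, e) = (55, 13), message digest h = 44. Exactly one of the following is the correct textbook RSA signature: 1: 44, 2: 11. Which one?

1

Candidate 1: 44^2 = 1936 ≡ 11; 44^4 ≡ 11^2 = 121 ≡ 11; 44^8 ≡ 11^2 = 121 ≡ 11; 13 = 8 + 4 + 1, so 44^13 ≡ 11·11·44 ≡ 44 (mod 55)
  → matches h = 44
Candidate 2: 11^2 = 121 ≡ 11; 11^4 ≡ 11^2 = 121 ≡ 11; 11^8 ≡ 11^2 = 121 ≡ 11; 13 = 8 + 4 + 1, so 11^13 ≡ 11·11·11 ≡ 11 (mod 55)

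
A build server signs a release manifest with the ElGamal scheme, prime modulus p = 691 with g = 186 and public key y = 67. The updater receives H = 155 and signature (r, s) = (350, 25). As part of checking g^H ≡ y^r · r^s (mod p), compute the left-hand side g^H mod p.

186^2 = 34596 ≡ 46
186^4 ≡ 46^2 = 2116 ≡ 43
186^8 ≡ 43^2 = 1849 ≡ 467
186^16 ≡ 467^2 = 218089 ≡ 424
186^32 ≡ 424^2 = 179776 ≡ 116
186^64 ≡ 116^2 = 13456 ≡ 327
186^128 ≡ 327^2 = 106929 ≡ 515
155 = 128 + 16 + 8 + 2 + 1, so 186^155 ≡ 515·424·467·46·186 ≡ 469 (mod 691)

469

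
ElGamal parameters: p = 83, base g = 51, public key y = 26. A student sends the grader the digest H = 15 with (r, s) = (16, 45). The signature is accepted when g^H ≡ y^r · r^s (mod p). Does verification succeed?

Left side g^H mod p:
51^15 mod 83 = 59
Right side y^r · r^s mod p:
26^16 mod 83 = 30
16^45 mod 83 = 49
30·49 = 1470 ≡ 59 (mod 83)
59 ≡ 59 (mod 83), so the signature is genuine.

passes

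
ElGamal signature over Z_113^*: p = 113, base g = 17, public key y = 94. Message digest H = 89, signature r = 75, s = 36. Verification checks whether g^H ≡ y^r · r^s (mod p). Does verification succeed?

fails

Left side g^H mod p:
17^89 mod 113 = 67
Right side y^r · r^s mod p:
94^75 mod 113 = 29
75^36 mod 113 = 99
29·99 = 2871 ≡ 46 (mod 113)
67 ≠ 46, so verification fails.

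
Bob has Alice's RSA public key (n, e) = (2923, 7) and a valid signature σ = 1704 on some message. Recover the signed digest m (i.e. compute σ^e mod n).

σ^2 ≡ 1704^2 = 2903616 ≡ 1077
σ^4 ≡ 1077^2 = 1159929 ≡ 2421
7 = 4 + 2 + 1, so σ^7 ≡ 2421·1077·1704 ≡ 2570 (mod 2923)

2570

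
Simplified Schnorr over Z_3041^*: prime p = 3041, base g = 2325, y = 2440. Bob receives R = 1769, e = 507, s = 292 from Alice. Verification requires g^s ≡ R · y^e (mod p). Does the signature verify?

g^s mod p:
2325^2 = 5405625 ≡ 1768
2325^4 ≡ 1768^2 = 3125824 ≡ 2717
2325^8 ≡ 2717^2 = 7382089 ≡ 1582
2325^16 ≡ 1582^2 = 2502724 ≡ 3022
2325^32 ≡ 3022^2 = 9132484 ≡ 361
2325^64 ≡ 361^2 = 130321 ≡ 2599
2325^128 ≡ 2599^2 = 6754801 ≡ 740
2325^256 ≡ 740^2 = 547600 ≡ 220
292 = 256 + 32 + 4, so 2325^292 ≡ 220·361·2717 ≡ 862 (mod 3041)
R · y^e mod p:
2440^2 = 5953600 ≡ 2363
2440^4 ≡ 2363^2 = 5583769 ≡ 493
2440^8 ≡ 493^2 = 243049 ≡ 2810
2440^16 ≡ 2810^2 = 7896100 ≡ 1664
2440^32 ≡ 1664^2 = 2768896 ≡ 1586
2440^64 ≡ 1586^2 = 2515396 ≡ 489
2440^128 ≡ 489^2 = 239121 ≡ 1923
2440^256 ≡ 1923^2 = 3697929 ≡ 73
507 = 256 + 128 + 64 + 32 + 16 + 8 + 2 + 1, so 2440^507 ≡ 73·1923·489·1586·1664·2810·2363·2440 ≡ 2041 (mod 3041)
1769·2041 = 3610529 ≡ 862 (mod 3041)
862 ≡ 862 (mod 3041); signature holds.

verifies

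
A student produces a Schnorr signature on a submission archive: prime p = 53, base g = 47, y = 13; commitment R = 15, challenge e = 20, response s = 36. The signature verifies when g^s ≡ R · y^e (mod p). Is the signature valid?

g^s mod p:
47^2 = 2209 ≡ 36
47^4 ≡ 36^2 = 1296 ≡ 24
47^8 ≡ 24^2 = 576 ≡ 46
47^16 ≡ 46^2 = 2116 ≡ 49
47^32 ≡ 49^2 = 2401 ≡ 16
36 = 32 + 4, so 47^36 ≡ 16·24 ≡ 13 (mod 53)
R · y^e mod p:
13^2 = 169 ≡ 10
13^4 ≡ 10^2 = 100 ≡ 47
13^8 ≡ 47^2 = 2209 ≡ 36
13^16 ≡ 36^2 = 1296 ≡ 24
20 = 16 + 4, so 13^20 ≡ 24·47 ≡ 15 (mod 53)
15·15 = 225 ≡ 13 (mod 53)
13 ≡ 13 (mod 53); signature holds.

valid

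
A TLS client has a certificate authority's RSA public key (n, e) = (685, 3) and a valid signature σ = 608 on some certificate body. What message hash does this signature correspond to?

Squares mod 685: σ^1≡608, σ^2≡449
3 = 2 + 1, so σ^3 ≡ 449·608 ≡ 362 (mod 685)

362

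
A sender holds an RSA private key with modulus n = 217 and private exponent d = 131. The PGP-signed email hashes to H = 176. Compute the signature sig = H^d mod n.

43

H^131 mod 217 = 43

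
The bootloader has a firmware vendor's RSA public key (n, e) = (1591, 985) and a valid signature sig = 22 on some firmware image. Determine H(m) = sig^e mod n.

sig^985 mod 1591 = 942

942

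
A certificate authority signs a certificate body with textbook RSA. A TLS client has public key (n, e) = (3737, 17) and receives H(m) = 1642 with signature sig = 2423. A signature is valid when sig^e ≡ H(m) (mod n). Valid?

no

sig^2 ≡ 2423^2 = 5870929 ≡ 102
sig^4 ≡ 102^2 = 10404 ≡ 2930
sig^8 ≡ 2930^2 = 8584900 ≡ 1011
sig^16 ≡ 1011^2 = 1022121 ≡ 1920
17 = 16 + 1, so sig^17 ≡ 1920·2423 ≡ 3332 (mod 3737)
sig^17 mod 3737 = 3332, but H(m) = 1642.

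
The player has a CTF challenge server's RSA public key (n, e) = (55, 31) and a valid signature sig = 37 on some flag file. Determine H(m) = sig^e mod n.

48

Squares mod 55: sig^1≡37, sig^2≡49, sig^4≡36, sig^8≡31, sig^16≡26
31 = 16 + 8 + 4 + 2 + 1, so sig^31 ≡ 26·31·36·49·37 ≡ 48 (mod 55)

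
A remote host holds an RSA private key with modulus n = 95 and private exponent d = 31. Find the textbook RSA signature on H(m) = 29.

(H(m))^31 mod 95 = 89

89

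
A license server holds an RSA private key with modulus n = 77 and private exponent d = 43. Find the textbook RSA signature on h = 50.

h^2 ≡ 50^2 = 2500 ≡ 36
h^4 ≡ 36^2 = 1296 ≡ 64
h^8 ≡ 64^2 = 4096 ≡ 15
h^16 ≡ 15^2 = 225 ≡ 71
h^32 ≡ 71^2 = 5041 ≡ 36
43 = 32 + 8 + 2 + 1, so h^43 ≡ 36·15·36·50 ≡ 29 (mod 77)

29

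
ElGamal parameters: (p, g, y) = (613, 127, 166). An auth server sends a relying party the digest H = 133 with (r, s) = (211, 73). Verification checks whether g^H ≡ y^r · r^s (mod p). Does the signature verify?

does not verify

Left side g^H mod p:
127^2 = 16129 ≡ 191
127^4 ≡ 191^2 = 36481 ≡ 314
127^8 ≡ 314^2 = 98596 ≡ 516
127^16 ≡ 516^2 = 266256 ≡ 214
127^32 ≡ 214^2 = 45796 ≡ 434
127^64 ≡ 434^2 = 188356 ≡ 165
127^128 ≡ 165^2 = 27225 ≡ 253
133 = 128 + 4 + 1, so 127^133 ≡ 253·314·127 ≡ 380 (mod 613)
Right side y^r · r^s mod p:
166^2 = 27556 ≡ 584
166^4 ≡ 584^2 = 341056 ≡ 228
166^8 ≡ 228^2 = 51984 ≡ 492
166^16 ≡ 492^2 = 242064 ≡ 542
166^32 ≡ 542^2 = 293764 ≡ 137
166^64 ≡ 137^2 = 18769 ≡ 379
166^128 ≡ 379^2 = 143641 ≡ 199
211 = 128 + 64 + 16 + 2 + 1, so 166^211 ≡ 199·379·542·584·166 ≡ 410 (mod 613)
211^2 = 44521 ≡ 385
211^4 ≡ 385^2 = 148225 ≡ 492
211^8 ≡ 492^2 = 242064 ≡ 542
211^16 ≡ 542^2 = 293764 ≡ 137
211^32 ≡ 137^2 = 18769 ≡ 379
211^64 ≡ 379^2 = 143641 ≡ 199
73 = 64 + 8 + 1, so 211^73 ≡ 199·542·211 ≡ 413 (mod 613)
410·413 = 169330 ≡ 142 (mod 613)
380 ≠ 142, so verification fails.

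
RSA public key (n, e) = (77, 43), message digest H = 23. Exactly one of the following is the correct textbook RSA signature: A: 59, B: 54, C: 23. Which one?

C

Candidate A: Squares mod 77: 59^1≡59, 59^2≡16, 59^4≡25, 59^8≡9, 59^16≡4, 59^32≡16; 43 = 32 + 8 + 2 + 1, so 59^43 ≡ 16·9·16·59 ≡ 31 (mod 77)
Candidate B: Squares mod 77: 54^1≡54, 54^2≡67, 54^4≡23, 54^8≡67, 54^16≡23, 54^32≡67; 43 = 32 + 8 + 2 + 1, so 54^43 ≡ 67·67·67·54 ≡ 54 (mod 77)
Candidate C: Squares mod 77: 23^1≡23, 23^2≡67, 23^4≡23, 23^8≡67, 23^16≡23, 23^32≡67; 43 = 32 + 8 + 2 + 1, so 23^43 ≡ 67·67·67·23 ≡ 23 (mod 77)
  → matches H = 23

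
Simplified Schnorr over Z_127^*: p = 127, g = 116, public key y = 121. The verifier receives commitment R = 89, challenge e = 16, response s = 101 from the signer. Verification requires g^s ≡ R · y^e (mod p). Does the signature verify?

verifies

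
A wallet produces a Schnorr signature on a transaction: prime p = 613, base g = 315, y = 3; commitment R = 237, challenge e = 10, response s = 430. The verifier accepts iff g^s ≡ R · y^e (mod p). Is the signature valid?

invalid

g^s mod p:
315^2 = 99225 ≡ 532
315^4 ≡ 532^2 = 283024 ≡ 431
315^8 ≡ 431^2 = 185761 ≡ 22
315^16 ≡ 22^2 = 484
315^32 ≡ 484^2 = 234256 ≡ 90
315^64 ≡ 90^2 = 8100 ≡ 131
315^128 ≡ 131^2 = 17161 ≡ 610
315^256 ≡ 610^2 = 372100 ≡ 9
430 = 256 + 128 + 32 + 8 + 4 + 2, so 315^430 ≡ 9·610·90·22·431·532 ≡ 421 (mod 613)
R · y^e mod p:
3^2 = 9
3^4 ≡ 9^2 = 81
3^8 ≡ 81^2 = 6561 ≡ 431
10 = 8 + 2, so 3^10 ≡ 431·9 ≡ 201 (mod 613)
237·201 = 47637 ≡ 436 (mod 613)
421 ≠ 436; the check fails.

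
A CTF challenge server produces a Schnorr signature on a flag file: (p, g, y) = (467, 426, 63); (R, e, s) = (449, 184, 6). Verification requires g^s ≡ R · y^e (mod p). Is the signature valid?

g^s mod p:
Squares mod 467: 426^1≡426, 426^2≡280, 426^4≡411
6 = 4 + 2, so 426^6 ≡ 411·280 ≡ 198 (mod 467)
R · y^e mod p:
Squares mod 467: 63^1≡63, 63^2≡233, 63^4≡117, 63^8≡146, 63^16≡301, 63^32≡3, 63^64≡9, 63^128≡81
184 = 128 + 32 + 16 + 8, so 63^184 ≡ 81·3·301·146 ≡ 456 (mod 467)
449·456 = 204744 ≡ 198 (mod 467)
198 ≡ 198 (mod 467); signature holds.

valid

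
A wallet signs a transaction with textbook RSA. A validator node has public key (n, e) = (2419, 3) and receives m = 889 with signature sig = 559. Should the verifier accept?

Squares mod 2419: sig^1≡559, sig^2≡430
3 = 2 + 1, so sig^3 ≡ 430·559 ≡ 889 (mod 2419)
Since 889 equals the digest 889, verification succeeds.

accept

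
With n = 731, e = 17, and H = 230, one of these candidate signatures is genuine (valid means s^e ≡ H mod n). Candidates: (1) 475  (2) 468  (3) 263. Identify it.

Candidate 1: 475^17 mod 731 = 696
Candidate 2: 468^17 mod 731 = 230
  → matches H = 230
Candidate 3: 263^17 mod 731 = 501

2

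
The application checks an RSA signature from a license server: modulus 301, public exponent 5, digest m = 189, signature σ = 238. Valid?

σ^5 mod 301 = 189
σ^5 mod 301 = 189 matches m.

yes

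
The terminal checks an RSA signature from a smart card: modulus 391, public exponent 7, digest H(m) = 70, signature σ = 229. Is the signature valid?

Squares mod 391: σ^1≡229, σ^2≡47, σ^4≡254
7 = 4 + 2 + 1, so σ^7 ≡ 254·47·229 ≡ 321 (mod 391)
The recovered value 321 does not match the digest 70.

invalid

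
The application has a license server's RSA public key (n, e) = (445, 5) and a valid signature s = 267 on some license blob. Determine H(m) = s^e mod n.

267

s^5 mod 445 = 267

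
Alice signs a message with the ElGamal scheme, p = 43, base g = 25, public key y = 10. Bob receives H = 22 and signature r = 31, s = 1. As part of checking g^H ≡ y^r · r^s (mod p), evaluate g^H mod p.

25

25^2 = 625 ≡ 23
25^4 ≡ 23^2 = 529 ≡ 13
25^8 ≡ 13^2 = 169 ≡ 40
25^16 ≡ 40^2 = 1600 ≡ 9
22 = 16 + 4 + 2, so 25^22 ≡ 9·13·23 ≡ 25 (mod 43)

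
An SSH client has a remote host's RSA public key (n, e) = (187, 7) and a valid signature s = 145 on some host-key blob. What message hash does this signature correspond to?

Squares mod 187: s^1≡145, s^2≡81, s^4≡16
7 = 4 + 2 + 1, so s^7 ≡ 16·81·145 ≡ 172 (mod 187)

172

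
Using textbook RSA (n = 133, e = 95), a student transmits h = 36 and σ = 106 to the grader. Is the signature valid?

σ^2 ≡ 106^2 = 11236 ≡ 64
σ^4 ≡ 64^2 = 4096 ≡ 106
σ^8 ≡ 106^2 = 11236 ≡ 64
σ^16 ≡ 64^2 = 4096 ≡ 106
σ^32 ≡ 106^2 = 11236 ≡ 64
σ^64 ≡ 64^2 = 4096 ≡ 106
95 = 64 + 16 + 8 + 4 + 2 + 1, so σ^95 ≡ 106·106·64·106·64·106 ≡ 64 (mod 133)
The recovered value 64 does not match the digest 36.

invalid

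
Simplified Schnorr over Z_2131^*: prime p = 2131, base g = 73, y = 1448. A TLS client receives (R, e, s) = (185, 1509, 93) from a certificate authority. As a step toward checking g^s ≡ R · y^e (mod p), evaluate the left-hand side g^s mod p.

569

73^2 = 5329 ≡ 1067
73^4 ≡ 1067^2 = 1138489 ≡ 535
73^8 ≡ 535^2 = 286225 ≡ 671
73^16 ≡ 671^2 = 450241 ≡ 600
73^32 ≡ 600^2 = 360000 ≡ 1992
73^64 ≡ 1992^2 = 3968064 ≡ 142
93 = 64 + 16 + 8 + 4 + 1, so 73^93 ≡ 142·600·671·535·73 ≡ 569 (mod 2131)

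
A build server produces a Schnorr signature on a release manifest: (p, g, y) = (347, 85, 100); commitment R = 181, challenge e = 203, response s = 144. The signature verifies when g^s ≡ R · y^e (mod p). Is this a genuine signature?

g^s mod p:
85^144 mod 347 = 12
R · y^e mod p:
100^203 mod 347 = 71
181·71 = 12851 ≡ 12 (mod 347)
12 ≡ 12 (mod 347); signature holds.

genuine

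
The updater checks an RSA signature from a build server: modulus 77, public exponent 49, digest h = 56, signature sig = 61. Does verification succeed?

fails

sig^2 ≡ 61^2 = 3721 ≡ 25
sig^4 ≡ 25^2 = 625 ≡ 9
sig^8 ≡ 9^2 = 81 ≡ 4
sig^16 ≡ 4^2 = 16
sig^32 ≡ 16^2 = 256 ≡ 25
49 = 32 + 16 + 1, so sig^49 ≡ 25·16·61 ≡ 68 (mod 77)
The recovered value 68 does not match the digest 56.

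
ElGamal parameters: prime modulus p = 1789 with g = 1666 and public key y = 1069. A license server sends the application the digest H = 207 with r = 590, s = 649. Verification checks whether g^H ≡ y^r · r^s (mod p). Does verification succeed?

Left side g^H mod p:
Squares mod 1789: 1666^1≡1666, 1666^2≡817, 1666^4≡192, 1666^8≡1084, 1666^16≡1472, 1666^32≡305, 1666^64≡1786, 1666^128≡9
207 = 128 + 64 + 8 + 4 + 2 + 1, so 1666^207 ≡ 9·1786·1084·192·817·1666 ≡ 934 (mod 1789)
Right side y^r · r^s mod p:
Squares mod 1789: 1069^1≡1069, 1069^2≡1379, 1069^4≡1723, 1069^8≡778, 1069^16≡602, 1069^32≡1026, 1069^64≡744, 1069^128≡735, 1069^256≡1736, 1069^512≡1020
590 = 512 + 64 + 8 + 4 + 2, so 1069^590 ≡ 1020·744·778·1723·1379 ≡ 1249 (mod 1789)
Squares mod 1789: 590^1≡590, 590^2≡1034, 590^4≡1123, 590^8≡1673, 590^16≡933, 590^32≡1035, 590^64≡1403, 590^128≡509, 590^256≡1465, 590^512≡1214
649 = 512 + 128 + 8 + 1, so 590^649 ≡ 1214·509·1673·590 ≡ 747 (mod 1789)
1249·747 = 933003 ≡ 934 (mod 1789)
934 ≡ 934 (mod 1789), so the signature is genuine.

passes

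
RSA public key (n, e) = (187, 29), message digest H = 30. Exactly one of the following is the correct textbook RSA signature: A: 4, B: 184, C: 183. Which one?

Candidate A: Squares mod 187: 4^1≡4, 4^2≡16, 4^4≡69, 4^8≡86, 4^16≡103; 29 = 16 + 8 + 4 + 1, so 4^29 ≡ 103·86·69·4 ≡ 157 (mod 187)
Candidate B: Squares mod 187: 184^1≡184, 184^2≡9, 184^4≡81, 184^8≡16, 184^16≡69; 29 = 16 + 8 + 4 + 1, so 184^29 ≡ 69·16·81·184 ≡ 73 (mod 187)
Candidate C: Squares mod 187: 183^1≡183, 183^2≡16, 183^4≡69, 183^8≡86, 183^16≡103; 29 = 16 + 8 + 4 + 1, so 183^29 ≡ 103·86·69·183 ≡ 30 (mod 187)
  → matches H = 30

C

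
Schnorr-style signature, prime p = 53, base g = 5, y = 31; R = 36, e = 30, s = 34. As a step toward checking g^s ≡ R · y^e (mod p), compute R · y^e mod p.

38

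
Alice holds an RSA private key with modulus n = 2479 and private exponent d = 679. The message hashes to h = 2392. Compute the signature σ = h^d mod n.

h^2 ≡ 2392^2 = 5721664 ≡ 132
h^4 ≡ 132^2 = 17424 ≡ 71
h^8 ≡ 71^2 = 5041 ≡ 83
h^16 ≡ 83^2 = 6889 ≡ 1931
h^32 ≡ 1931^2 = 3728761 ≡ 345
h^64 ≡ 345^2 = 119025 ≡ 33
h^128 ≡ 33^2 = 1089
h^256 ≡ 1089^2 = 1185921 ≡ 959
h^512 ≡ 959^2 = 919681 ≡ 2451
679 = 512 + 128 + 32 + 4 + 2 + 1, so h^679 ≡ 2451·1089·345·71·132·2392 ≡ 56 (mod 2479)

56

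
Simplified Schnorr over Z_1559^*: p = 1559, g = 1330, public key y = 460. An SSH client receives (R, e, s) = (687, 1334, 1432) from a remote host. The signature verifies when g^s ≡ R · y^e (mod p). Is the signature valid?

g^s mod p:
1330^2 = 1768900 ≡ 994
1330^4 ≡ 994^2 = 988036 ≡ 1189
1330^8 ≡ 1189^2 = 1413721 ≡ 1267
1330^16 ≡ 1267^2 = 1605289 ≡ 1078
1330^32 ≡ 1078^2 = 1162084 ≡ 629
1330^64 ≡ 629^2 = 395641 ≡ 1214
1330^128 ≡ 1214^2 = 1473796 ≡ 541
1330^256 ≡ 541^2 = 292681 ≡ 1148
1330^512 ≡ 1148^2 = 1317904 ≡ 549
1330^1024 ≡ 549^2 = 301401 ≡ 514
1432 = 1024 + 256 + 128 + 16 + 8, so 1330^1432 ≡ 514·1148·541·1078·1267 ≡ 1362 (mod 1559)
R · y^e mod p:
460^2 = 211600 ≡ 1135
460^4 ≡ 1135^2 = 1288225 ≡ 491
460^8 ≡ 491^2 = 241081 ≡ 995
460^16 ≡ 995^2 = 990025 ≡ 60
460^32 ≡ 60^2 = 3600 ≡ 482
460^64 ≡ 482^2 = 232324 ≡ 33
460^128 ≡ 33^2 = 1089
460^256 ≡ 1089^2 = 1185921 ≡ 1081
460^512 ≡ 1081^2 = 1168561 ≡ 870
460^1024 ≡ 870^2 = 756900 ≡ 785
1334 = 1024 + 256 + 32 + 16 + 4 + 2, so 460^1334 ≡ 785·1081·482·60·491·1135 ≡ 710 (mod 1559)
687·710 = 487770 ≡ 1362 (mod 1559)
1362 ≡ 1362 (mod 1559); signature holds.

valid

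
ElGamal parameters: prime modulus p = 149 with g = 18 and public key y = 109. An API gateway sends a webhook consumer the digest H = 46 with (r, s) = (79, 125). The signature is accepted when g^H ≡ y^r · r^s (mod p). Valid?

no

Left side g^H mod p:
18^2 = 324 ≡ 26
18^4 ≡ 26^2 = 676 ≡ 80
18^8 ≡ 80^2 = 6400 ≡ 142
18^16 ≡ 142^2 = 20164 ≡ 49
18^32 ≡ 49^2 = 2401 ≡ 17
46 = 32 + 8 + 4 + 2, so 18^46 ≡ 17·142·80·26 ≡ 118 (mod 149)
Right side y^r · r^s mod p:
109^2 = 11881 ≡ 110
109^4 ≡ 110^2 = 12100 ≡ 31
109^8 ≡ 31^2 = 961 ≡ 67
109^16 ≡ 67^2 = 4489 ≡ 19
109^32 ≡ 19^2 = 361 ≡ 63
109^64 ≡ 63^2 = 3969 ≡ 95
79 = 64 + 8 + 4 + 2 + 1, so 109^79 ≡ 95·67·31·110·109 ≡ 48 (mod 149)
79^2 = 6241 ≡ 132
79^4 ≡ 132^2 = 17424 ≡ 140
79^8 ≡ 140^2 = 19600 ≡ 81
79^16 ≡ 81^2 = 6561 ≡ 5
79^32 ≡ 5^2 = 25
79^64 ≡ 25^2 = 625 ≡ 29
125 = 64 + 32 + 16 + 8 + 4 + 1, so 79^125 ≡ 29·25·5·81·140·79 ≡ 101 (mod 149)
48·101 = 4848 ≡ 80 (mod 149)
118 ≠ 80, so verification fails.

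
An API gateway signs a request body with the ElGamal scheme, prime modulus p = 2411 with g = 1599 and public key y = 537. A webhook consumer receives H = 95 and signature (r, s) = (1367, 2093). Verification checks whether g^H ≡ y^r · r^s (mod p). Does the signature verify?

Left side g^H mod p:
1599^2 = 2556801 ≡ 1141
1599^4 ≡ 1141^2 = 1301881 ≡ 2352
1599^8 ≡ 2352^2 = 5531904 ≡ 1070
1599^16 ≡ 1070^2 = 1144900 ≡ 2086
1599^32 ≡ 2086^2 = 4351396 ≡ 1952
1599^64 ≡ 1952^2 = 3810304 ≡ 924
95 = 64 + 16 + 8 + 4 + 2 + 1, so 1599^95 ≡ 924·2086·1070·2352·1141·1599 ≡ 938 (mod 2411)
Right side y^r · r^s mod p:
537^2 = 288369 ≡ 1460
537^4 ≡ 1460^2 = 2131600 ≡ 276
537^8 ≡ 276^2 = 76176 ≡ 1435
537^16 ≡ 1435^2 = 2059225 ≡ 231
537^32 ≡ 231^2 = 53361 ≡ 319
537^64 ≡ 319^2 = 101761 ≡ 499
537^128 ≡ 499^2 = 249001 ≡ 668
537^256 ≡ 668^2 = 446224 ≡ 189
537^512 ≡ 189^2 = 35721 ≡ 1967
537^1024 ≡ 1967^2 = 3869089 ≡ 1845
1367 = 1024 + 256 + 64 + 16 + 4 + 2 + 1, so 537^1367 ≡ 1845·189·499·231·276·1460·537 ≡ 1291 (mod 2411)
1367^2 = 1868689 ≡ 164
1367^4 ≡ 164^2 = 26896 ≡ 375
1367^8 ≡ 375^2 = 140625 ≡ 787
1367^16 ≡ 787^2 = 619369 ≡ 2153
1367^32 ≡ 2153^2 = 4635409 ≡ 1467
1367^64 ≡ 1467^2 = 2152089 ≡ 1477
1367^128 ≡ 1477^2 = 2181529 ≡ 1985
1367^256 ≡ 1985^2 = 3940225 ≡ 651
1367^512 ≡ 651^2 = 423801 ≡ 1876
1367^1024 ≡ 1876^2 = 3519376 ≡ 1727
1367^2048 ≡ 1727^2 = 2982529 ≡ 122
2093 = 2048 + 32 + 8 + 4 + 1, so 1367^2093 ≡ 122·1467·787·375·1367 ≡ 1717 (mod 2411)
1291·1717 = 2216647 ≡ 938 (mod 2411)
938 ≡ 938 (mod 2411), so the signature is genuine.

verifies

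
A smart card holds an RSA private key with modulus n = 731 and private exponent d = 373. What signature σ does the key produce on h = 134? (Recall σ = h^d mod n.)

648

Squares mod 731: h^1≡134, h^2≡412, h^4≡152, h^8≡443, h^16≡341, h^32≡52, h^64≡511, h^128≡154, h^256≡324
373 = 256 + 64 + 32 + 16 + 4 + 1, so h^373 ≡ 324·511·52·341·152·134 ≡ 648 (mod 731)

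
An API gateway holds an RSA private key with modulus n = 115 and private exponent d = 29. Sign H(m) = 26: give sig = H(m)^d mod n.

(H(m))^2 ≡ 26^2 = 676 ≡ 101
(H(m))^4 ≡ 101^2 = 10201 ≡ 81
(H(m))^8 ≡ 81^2 = 6561 ≡ 6
(H(m))^16 ≡ 6^2 = 36
29 = 16 + 8 + 4 + 1, so (H(m))^29 ≡ 36·6·81·26 ≡ 71 (mod 115)

71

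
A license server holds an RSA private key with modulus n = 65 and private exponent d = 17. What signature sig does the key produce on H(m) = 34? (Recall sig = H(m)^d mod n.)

(H(m))^2 ≡ 34^2 = 1156 ≡ 51
(H(m))^4 ≡ 51^2 = 2601 ≡ 1
(H(m))^8 ≡ 1^2 = 1
(H(m))^16 ≡ 1^2 = 1
17 = 16 + 1, so (H(m))^17 ≡ 1·34 ≡ 34 (mod 65)

34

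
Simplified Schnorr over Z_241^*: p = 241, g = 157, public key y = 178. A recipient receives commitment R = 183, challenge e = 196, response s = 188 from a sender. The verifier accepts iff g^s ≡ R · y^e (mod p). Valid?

yes

g^s mod p:
157^2 = 24649 ≡ 67
157^4 ≡ 67^2 = 4489 ≡ 151
157^8 ≡ 151^2 = 22801 ≡ 147
157^16 ≡ 147^2 = 21609 ≡ 160
157^32 ≡ 160^2 = 25600 ≡ 54
157^64 ≡ 54^2 = 2916 ≡ 24
157^128 ≡ 24^2 = 576 ≡ 94
188 = 128 + 32 + 16 + 8 + 4, so 157^188 ≡ 94·54·160·147·151 ≡ 232 (mod 241)
R · y^e mod p:
178^2 = 31684 ≡ 113
178^4 ≡ 113^2 = 12769 ≡ 237
178^8 ≡ 237^2 = 56169 ≡ 16
178^16 ≡ 16^2 = 256 ≡ 15
178^32 ≡ 15^2 = 225
178^64 ≡ 225^2 = 50625 ≡ 15
178^128 ≡ 15^2 = 225
196 = 128 + 64 + 4, so 178^196 ≡ 225·15·237 ≡ 237 (mod 241)
183·237 = 43371 ≡ 232 (mod 241)
232 ≡ 232 (mod 241); signature holds.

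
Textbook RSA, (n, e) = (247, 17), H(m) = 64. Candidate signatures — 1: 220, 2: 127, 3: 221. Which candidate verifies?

1

Candidate 1: Squares mod 247: 220^1≡220, 220^2≡235, 220^4≡144, 220^8≡235, 220^16≡144; 17 = 16 + 1, so 220^17 ≡ 144·220 ≡ 64 (mod 247)
  → matches H(m) = 64
Candidate 2: Squares mod 247: 127^1≡127, 127^2≡74, 127^4≡42, 127^8≡35, 127^16≡237; 17 = 16 + 1, so 127^17 ≡ 237·127 ≡ 212 (mod 247)
Candidate 3: Squares mod 247: 221^1≡221, 221^2≡182, 221^4≡26, 221^8≡182, 221^16≡26; 17 = 16 + 1, so 221^17 ≡ 26·221 ≡ 65 (mod 247)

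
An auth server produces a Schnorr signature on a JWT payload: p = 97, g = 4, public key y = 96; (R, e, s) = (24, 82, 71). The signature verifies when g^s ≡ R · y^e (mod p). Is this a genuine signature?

g^s mod p:
4^2 = 16
4^4 ≡ 16^2 = 256 ≡ 62
4^8 ≡ 62^2 = 3844 ≡ 61
4^16 ≡ 61^2 = 3721 ≡ 35
4^32 ≡ 35^2 = 1225 ≡ 61
4^64 ≡ 61^2 = 3721 ≡ 35
71 = 64 + 4 + 2 + 1, so 4^71 ≡ 35·62·16·4 ≡ 73 (mod 97)
R · y^e mod p:
96^2 = 9216 ≡ 1
96^4 ≡ 1^2 = 1
96^8 ≡ 1^2 = 1
96^16 ≡ 1^2 = 1
96^32 ≡ 1^2 = 1
96^64 ≡ 1^2 = 1
82 = 64 + 16 + 2, so 96^82 ≡ 1·1·1 ≡ 1 (mod 97)
24·1 = 24 ≡ 24 (mod 97)
73 ≠ 24; the check fails.

forged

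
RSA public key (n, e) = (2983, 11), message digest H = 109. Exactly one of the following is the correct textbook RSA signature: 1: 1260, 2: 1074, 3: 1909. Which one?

Candidate 1: Squares mod 2983: 1260^1≡1260, 1260^2≡644, 1260^4≡99, 1260^8≡852; 11 = 8 + 2 + 1, so 1260^11 ≡ 852·644·1260 ≡ 834 (mod 2983)
Candidate 2: Squares mod 2983: 1074^1≡1074, 1074^2≡2038, 1074^4≡1108, 1074^8≡1651; 11 = 8 + 2 + 1, so 1074^11 ≡ 1651·2038·1074 ≡ 109 (mod 2983)
  → matches H = 109
Candidate 3: Squares mod 2983: 1909^1≡1909, 1909^2≡2038, 1909^4≡1108, 1909^8≡1651; 11 = 8 + 2 + 1, so 1909^11 ≡ 1651·2038·1909 ≡ 2874 (mod 2983)

2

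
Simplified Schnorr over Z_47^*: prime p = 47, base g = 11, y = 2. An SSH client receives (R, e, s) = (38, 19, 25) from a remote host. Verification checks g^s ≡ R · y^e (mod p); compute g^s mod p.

20

11^2 = 121 ≡ 27
11^4 ≡ 27^2 = 729 ≡ 24
11^8 ≡ 24^2 = 576 ≡ 12
11^16 ≡ 12^2 = 144 ≡ 3
25 = 16 + 8 + 1, so 11^25 ≡ 3·12·11 ≡ 20 (mod 47)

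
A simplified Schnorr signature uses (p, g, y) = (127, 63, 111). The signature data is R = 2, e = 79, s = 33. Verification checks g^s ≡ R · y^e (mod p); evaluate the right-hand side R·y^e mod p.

111^2 = 12321 ≡ 2
111^4 ≡ 2^2 = 4
111^8 ≡ 4^2 = 16
111^16 ≡ 16^2 = 256 ≡ 2
111^32 ≡ 2^2 = 4
111^64 ≡ 4^2 = 16
79 = 64 + 8 + 4 + 2 + 1, so 111^79 ≡ 16·16·4·2·111 ≡ 125 (mod 127)
R · y^e ≡ 2·125 = 250 ≡ 123 (mod 127)

123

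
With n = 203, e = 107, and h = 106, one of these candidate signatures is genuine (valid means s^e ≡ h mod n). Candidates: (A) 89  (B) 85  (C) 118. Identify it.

Candidate A: 89^107 mod 203 = 10
Candidate B: 85^107 mod 203 = 106
  → matches h = 106
Candidate C: 118^107 mod 203 = 97

B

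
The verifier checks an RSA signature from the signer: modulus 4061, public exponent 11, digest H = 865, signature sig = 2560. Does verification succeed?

sig^11 mod 4061 = 865
865 = H, so the signature checks out.

passes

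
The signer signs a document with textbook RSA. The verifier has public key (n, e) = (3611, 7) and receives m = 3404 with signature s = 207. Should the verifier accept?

Squares mod 3611: s^1≡207, s^2≡3128, s^4≡2185
7 = 4 + 2 + 1, so s^7 ≡ 2185·3128·207 ≡ 3404 (mod 3611)
Since 3404 equals the digest 3404, verification succeeds.

accept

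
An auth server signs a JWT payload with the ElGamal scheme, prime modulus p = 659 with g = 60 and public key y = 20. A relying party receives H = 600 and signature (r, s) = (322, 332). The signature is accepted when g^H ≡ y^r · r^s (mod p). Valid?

Left side g^H mod p:
Squares mod 659: 60^1≡60, 60^2≡305, 60^4≡106, 60^8≡33, 60^16≡430, 60^32≡380, 60^64≡79, 60^128≡310, 60^256≡545, 60^512≡475
600 = 512 + 64 + 16 + 8, so 60^600 ≡ 475·79·430·33 ≡ 501 (mod 659)
Right side y^r · r^s mod p:
Squares mod 659: 20^1≡20, 20^2≡400, 20^4≡522, 20^8≡317, 20^16≡321, 20^32≡237, 20^64≡154, 20^128≡651, 20^256≡64
322 = 256 + 64 + 2, so 20^322 ≡ 64·154·400 ≡ 262 (mod 659)
Squares mod 659: 322^1≡322, 322^2≡221, 322^4≡75, 322^8≡353, 322^16≡58, 322^32≡69, 322^64≡148, 322^128≡157, 322^256≡266
332 = 256 + 64 + 8 + 4, so 322^332 ≡ 266·148·353·75 ≡ 649 (mod 659)
262·649 = 170038 ≡ 16 (mod 659)
501 ≠ 16, so verification fails.

no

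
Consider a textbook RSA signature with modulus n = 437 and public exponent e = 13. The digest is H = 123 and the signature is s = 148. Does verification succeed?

fails

s^2 ≡ 148^2 = 21904 ≡ 54
s^4 ≡ 54^2 = 2916 ≡ 294
s^8 ≡ 294^2 = 86436 ≡ 347
13 = 8 + 4 + 1, so s^13 ≡ 347·294·148 ≡ 314 (mod 437)
The recovered value 314 does not match the digest 123.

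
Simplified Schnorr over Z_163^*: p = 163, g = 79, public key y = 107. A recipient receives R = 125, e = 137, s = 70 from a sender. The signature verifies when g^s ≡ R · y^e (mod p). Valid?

g^s mod p:
Squares mod 163: 79^1≡79, 79^2≡47, 79^4≡90, 79^8≡113, 79^16≡55, 79^32≡91, 79^64≡131
70 = 64 + 4 + 2, so 79^70 ≡ 131·90·47 ≡ 93 (mod 163)
R · y^e mod p:
Squares mod 163: 107^1≡107, 107^2≡39, 107^4≡54, 107^8≡145, 107^16≡161, 107^32≡4, 107^64≡16, 107^128≡93
137 = 128 + 8 + 1, so 107^137 ≡ 93·145·107 ≡ 19 (mod 163)
125·19 = 2375 ≡ 93 (mod 163)
93 ≡ 93 (mod 163); signature holds.

yes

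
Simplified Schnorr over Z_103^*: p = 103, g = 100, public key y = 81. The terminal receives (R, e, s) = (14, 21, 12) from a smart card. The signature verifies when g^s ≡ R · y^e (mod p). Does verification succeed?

g^s mod p:
100^2 = 10000 ≡ 9
100^4 ≡ 9^2 = 81
100^8 ≡ 81^2 = 6561 ≡ 72
12 = 8 + 4, so 100^12 ≡ 72·81 ≡ 64 (mod 103)
R · y^e mod p:
81^2 = 6561 ≡ 72
81^4 ≡ 72^2 = 5184 ≡ 34
81^8 ≡ 34^2 = 1156 ≡ 23
81^16 ≡ 23^2 = 529 ≡ 14
21 = 16 + 4 + 1, so 81^21 ≡ 14·34·81 ≡ 34 (mod 103)
14·34 = 476 ≡ 64 (mod 103)
64 ≡ 64 (mod 103); signature holds.

passes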